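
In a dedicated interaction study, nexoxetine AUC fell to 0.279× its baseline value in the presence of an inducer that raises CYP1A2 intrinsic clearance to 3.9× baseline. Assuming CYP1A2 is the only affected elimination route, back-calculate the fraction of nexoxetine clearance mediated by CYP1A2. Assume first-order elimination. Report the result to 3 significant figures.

CL'/CL = 1 / 0.279 = 3.584
3.9·fm + (1 − fm) = 3.584
fm = (3.584 − 1) / (3.9 − 1) = 0.891

0.891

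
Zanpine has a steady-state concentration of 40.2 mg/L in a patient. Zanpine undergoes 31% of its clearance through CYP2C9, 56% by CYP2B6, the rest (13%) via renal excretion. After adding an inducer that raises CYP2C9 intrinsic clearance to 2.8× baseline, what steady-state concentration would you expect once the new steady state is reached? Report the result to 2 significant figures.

The CYP2C9 pathway (31% of clearance) increases to 2.8× activity: 0.31 × 2.8 = 0.868.
CYP2B6 (56%) and the residual 13% are unaffected.
Relative clearance = 0.868 + 0.56 + 0.13 = 1.558.
New steady-state concentration = baseline ÷ relative clearance = 40.2 / 1.558 = 26 mg/L.

26 mg/L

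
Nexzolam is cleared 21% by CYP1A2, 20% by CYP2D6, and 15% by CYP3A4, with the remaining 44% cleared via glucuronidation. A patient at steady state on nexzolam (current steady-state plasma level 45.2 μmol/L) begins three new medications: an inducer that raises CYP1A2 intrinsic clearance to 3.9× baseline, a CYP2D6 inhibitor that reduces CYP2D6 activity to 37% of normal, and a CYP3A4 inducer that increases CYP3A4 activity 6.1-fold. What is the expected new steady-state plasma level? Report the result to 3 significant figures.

20.1 μmol/L

The CYP1A2 pathway (21% of clearance) is boosted to 3.9× activity: 0.21 × 3.9 = 0.819.
The CYP2D6 pathway (20% of clearance) falls to 0.37× activity: 0.2 × 0.37 = 0.074.
The CYP3A4 pathway (15% of clearance) rises to 6.1× activity: 0.15 × 6.1 = 0.915.
The remaining 44% of clearance is unaffected.
New clearance relative to baseline: 0.819 + 0.074 + 0.915 + 0.44 = 2.248.
New steady-state plasma level = 45.2 / 2.248 = 20.1 μmol/L (concentration scales inversely with clearance).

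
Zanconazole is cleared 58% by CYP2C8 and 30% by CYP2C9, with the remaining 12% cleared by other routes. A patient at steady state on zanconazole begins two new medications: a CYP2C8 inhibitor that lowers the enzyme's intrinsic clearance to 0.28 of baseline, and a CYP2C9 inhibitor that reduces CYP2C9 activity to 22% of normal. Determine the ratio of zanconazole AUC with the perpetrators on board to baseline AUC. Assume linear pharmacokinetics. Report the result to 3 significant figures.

CYP2C8: 0.58 × 0.28 = 0.1624
CYP2C9: 0.3 × 0.22 = 0.066
Other: 0.12 (unchanged)
Relative clearance = 0.1624 + 0.066 + 0.12 = 0.3484.
AUC ∝ 1/CL: fold-change = 1 / 0.3484 = 2.87.

2.87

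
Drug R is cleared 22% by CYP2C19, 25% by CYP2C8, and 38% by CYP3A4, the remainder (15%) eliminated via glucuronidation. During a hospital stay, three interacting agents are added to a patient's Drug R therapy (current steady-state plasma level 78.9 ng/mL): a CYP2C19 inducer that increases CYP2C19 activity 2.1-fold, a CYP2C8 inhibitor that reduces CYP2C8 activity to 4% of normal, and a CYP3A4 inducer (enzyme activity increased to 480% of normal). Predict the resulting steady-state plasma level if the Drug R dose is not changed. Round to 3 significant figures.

32.3 ng/mL

CYP2C19: 0.22 × 2.1 = 0.462
CYP2C8: 0.25 × 0.04 = 0.01
CYP3A4: 0.38 × 4.8 = 1.824
Other: 0.15 (unchanged)
Relative clearance = 0.462 + 0.01 + 1.824 + 0.15 = 2.446.
Dividing the baseline by the relative clearance: 78.9 / 2.446 = 32.3 ng/mL.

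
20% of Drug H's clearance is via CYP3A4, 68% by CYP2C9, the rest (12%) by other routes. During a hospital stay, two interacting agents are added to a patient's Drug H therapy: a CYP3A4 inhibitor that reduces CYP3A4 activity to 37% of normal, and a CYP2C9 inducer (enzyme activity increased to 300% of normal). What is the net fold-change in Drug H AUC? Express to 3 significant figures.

0.448

The CYP3A4 pathway (20% of clearance) falls to 0.37× activity: 0.2 × 0.37 = 0.074.
The CYP2C9 pathway (68% of clearance) increases to 3× activity: 0.68 × 3 = 2.04.
Non-CYP routes (12%) are unchanged.
Relative clearance = 0.074 + 2.04 + 0.12 = 2.234.
Net AUC ratio = 1 / 2.234 = 0.448.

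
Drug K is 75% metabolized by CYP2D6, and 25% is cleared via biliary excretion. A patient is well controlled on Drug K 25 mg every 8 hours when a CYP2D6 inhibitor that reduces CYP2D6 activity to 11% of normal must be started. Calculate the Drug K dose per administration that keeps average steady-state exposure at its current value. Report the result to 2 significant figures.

8.3 mg

CYP2D6: 0.75 × 0.11 = 0.0825
Other: 0.25 (unchanged)
Relative clearance = 0.0825 + 0.25 = 0.3325.
Css,avg = (dose rate)/CL, so holding Css fixed requires dose ∝ CL: 25 × 0.3325 = 8.3 mg.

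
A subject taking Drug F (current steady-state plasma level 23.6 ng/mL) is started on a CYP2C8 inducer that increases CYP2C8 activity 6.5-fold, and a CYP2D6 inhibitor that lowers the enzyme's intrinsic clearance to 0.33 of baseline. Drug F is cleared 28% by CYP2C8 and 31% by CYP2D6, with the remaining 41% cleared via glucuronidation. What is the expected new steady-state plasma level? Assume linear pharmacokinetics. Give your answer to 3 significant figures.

10.1 ng/mL

The CYP2C8 pathway (28% of clearance) is boosted to 6.5× activity: 0.28 × 6.5 = 1.82.
The CYP2D6 pathway (31% of clearance) is reduced to 0.33× activity: 0.31 × 0.33 = 0.1023.
The remaining 41% of clearance is unaffected.
New clearance relative to baseline: 1.82 + 0.1023 + 0.41 = 2.3323.
Dividing the baseline by the relative clearance: 23.6 / 2.3323 = 10.1 ng/mL.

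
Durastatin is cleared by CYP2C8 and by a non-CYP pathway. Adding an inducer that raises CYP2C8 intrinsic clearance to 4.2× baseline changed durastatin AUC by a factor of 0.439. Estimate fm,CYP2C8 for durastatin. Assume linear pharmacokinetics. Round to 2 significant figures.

0.40

Let fm be the CYP2C8 fraction. New clearance relative to baseline = fm × 4.2 + (1 − fm).
AUC ratio = 1 / (new CL fraction), so new CL fraction = 1 / 0.439 = 2.278.
fm × 4.2 + 1 − fm = 2.278  ⇒  fm × (4.2 − 1) = 1.278  ⇒  fm = 0.40.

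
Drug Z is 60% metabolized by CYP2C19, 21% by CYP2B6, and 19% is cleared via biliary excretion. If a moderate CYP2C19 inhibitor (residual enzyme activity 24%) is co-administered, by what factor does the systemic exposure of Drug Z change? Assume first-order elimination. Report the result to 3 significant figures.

CYP2C19: 0.6 × 0.24 = 0.144
CYP2B6: 0.21 (unchanged)
Other: 0.19 (unchanged)
New clearance relative to baseline: 0.144 + 0.21 + 0.19 = 0.544.
Systemic exposure is inversely proportional to clearance, so the fold-change is 1 / 0.544 = 1.84.

1.84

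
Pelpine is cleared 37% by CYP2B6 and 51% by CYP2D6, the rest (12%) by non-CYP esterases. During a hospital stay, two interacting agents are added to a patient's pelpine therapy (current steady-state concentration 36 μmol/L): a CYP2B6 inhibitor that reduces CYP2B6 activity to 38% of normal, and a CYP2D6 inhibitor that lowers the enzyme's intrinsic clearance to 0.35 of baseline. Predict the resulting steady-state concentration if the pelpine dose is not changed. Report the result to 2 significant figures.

CYP2B6: 0.37 × 0.38 = 0.1406
CYP2D6: 0.51 × 0.35 = 0.1785
Other: 0.12 (unchanged)
Relative clearance = 0.1406 + 0.1785 + 0.12 = 0.4391.
Dividing the baseline by the relative clearance: 36 / 0.4391 = 82 μmol/L.

82 μmol/L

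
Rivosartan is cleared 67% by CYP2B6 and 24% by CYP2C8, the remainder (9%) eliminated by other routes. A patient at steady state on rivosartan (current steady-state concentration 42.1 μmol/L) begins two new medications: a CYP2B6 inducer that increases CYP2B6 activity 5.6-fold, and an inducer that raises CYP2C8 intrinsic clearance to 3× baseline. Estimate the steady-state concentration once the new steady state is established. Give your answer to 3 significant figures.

CYP2B6: 0.67 × 5.6 = 3.752
CYP2C8: 0.24 × 3 = 0.72
Other: 0.09 (unchanged)
CL_new/CL_old = 3.752 + 0.72 + 0.09 = 4.562.
New steady-state concentration = 42.1 / 4.562 = 9.23 μmol/L (concentration scales inversely with clearance).

9.23 μmol/L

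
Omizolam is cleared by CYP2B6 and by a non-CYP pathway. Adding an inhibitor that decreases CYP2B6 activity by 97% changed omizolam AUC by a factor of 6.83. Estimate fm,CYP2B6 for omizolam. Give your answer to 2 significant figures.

Let fm be the CYP2B6 fraction. New clearance relative to baseline = fm × 0.03 + (1 − fm).
AUC ratio = 1 / (new CL fraction), so new CL fraction = 1 / 6.83 = 0.1464.
fm × 0.03 + 1 − fm = 0.1464  ⇒  fm × (0.03 − 1) = −0.8536  ⇒  fm = 0.88.

0.88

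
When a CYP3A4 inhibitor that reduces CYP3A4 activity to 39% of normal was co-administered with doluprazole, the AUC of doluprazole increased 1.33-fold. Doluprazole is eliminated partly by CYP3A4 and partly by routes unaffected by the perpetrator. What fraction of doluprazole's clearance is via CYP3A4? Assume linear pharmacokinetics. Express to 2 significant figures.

Call the CYP3A4 fraction fm. After the interaction, CL_new/CL_old = fm × 0.39 + (1 − fm).
AUC ratio = 1 / (new CL fraction), so new CL fraction = 1 / 1.33 = 0.7519.
fm × 0.39 + 1 − fm = 0.7519  ⇒  fm × (0.39 − 1) = −0.2481  ⇒  fm = 0.41.

0.41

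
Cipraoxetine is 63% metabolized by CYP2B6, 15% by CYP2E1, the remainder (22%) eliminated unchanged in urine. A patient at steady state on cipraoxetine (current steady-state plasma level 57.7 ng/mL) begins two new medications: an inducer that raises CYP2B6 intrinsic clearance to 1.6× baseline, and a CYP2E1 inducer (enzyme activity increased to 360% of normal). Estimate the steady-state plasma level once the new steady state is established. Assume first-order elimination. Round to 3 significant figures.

32.6 ng/mL

CYP2B6: 0.63 × 1.6 = 1.008
CYP2E1: 0.15 × 3.6 = 0.54
Other: 0.22 (unchanged)
Relative clearance = 1.008 + 0.54 + 0.22 = 1.768.
New steady-state plasma level = 57.7 / 1.768 = 32.6 ng/mL (concentration scales inversely with clearance).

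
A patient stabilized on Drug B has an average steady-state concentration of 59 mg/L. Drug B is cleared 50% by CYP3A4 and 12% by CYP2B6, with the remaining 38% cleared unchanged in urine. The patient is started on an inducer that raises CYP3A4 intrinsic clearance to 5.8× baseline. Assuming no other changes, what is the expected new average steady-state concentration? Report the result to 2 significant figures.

The CYP3A4 pathway (50% of clearance) rises to 5.8× activity: 0.5 × 5.8 = 2.9.
CYP2B6 (12%) and the residual 38% are unaffected.
New clearance relative to baseline: 2.9 + 0.12 + 0.38 = 3.4.
New average steady-state concentration = baseline ÷ relative clearance = 59 / 3.4 = 17 mg/L.

17 mg/L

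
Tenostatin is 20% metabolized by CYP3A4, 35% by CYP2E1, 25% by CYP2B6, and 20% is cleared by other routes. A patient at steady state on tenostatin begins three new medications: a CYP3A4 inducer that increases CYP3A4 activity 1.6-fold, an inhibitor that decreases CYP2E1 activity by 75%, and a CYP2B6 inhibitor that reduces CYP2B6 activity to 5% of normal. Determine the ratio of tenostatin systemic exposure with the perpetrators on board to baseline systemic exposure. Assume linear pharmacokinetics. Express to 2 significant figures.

The CYP3A4 pathway (20% of clearance) rises to 1.6× activity: 0.2 × 1.6 = 0.32.
The CYP2E1 pathway (35% of clearance) falls to 0.25× activity: 0.35 × 0.25 = 0.0875.
The CYP2B6 pathway (25% of clearance) drops to 0.05× activity: 0.25 × 0.05 = 0.0125.
Non-CYP routes (20%) are unchanged.
CL_new/CL_old = 0.32 + 0.0875 + 0.0125 + 0.2 = 0.62.
Systemic exposure ∝ 1/CL: fold-change = 1 / 0.62 = 1.6.

1.6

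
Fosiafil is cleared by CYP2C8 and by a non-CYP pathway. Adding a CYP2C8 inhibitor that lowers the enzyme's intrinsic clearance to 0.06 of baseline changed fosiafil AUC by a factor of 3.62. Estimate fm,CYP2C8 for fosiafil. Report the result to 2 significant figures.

0.77

Let fm be the CYP2C8 fraction. New clearance relative to baseline = fm × 0.06 + (1 − fm).
AUC ratio = 1 / (new CL fraction), so new CL fraction = 1 / 3.62 = 0.2762.
fm × 0.06 + 1 − fm = 0.2762  ⇒  fm × (0.06 − 1) = −0.7238  ⇒  fm = 0.77.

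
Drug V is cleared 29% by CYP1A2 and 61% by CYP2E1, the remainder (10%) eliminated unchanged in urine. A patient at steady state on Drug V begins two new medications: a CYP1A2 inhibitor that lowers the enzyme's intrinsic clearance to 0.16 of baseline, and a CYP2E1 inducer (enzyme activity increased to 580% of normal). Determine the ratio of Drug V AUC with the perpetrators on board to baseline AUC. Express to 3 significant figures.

CYP1A2: 0.29 × 0.16 = 0.0464
CYP2E1: 0.61 × 5.8 = 3.538
Other: 0.1 (unchanged)
New clearance relative to baseline: 0.0464 + 3.538 + 0.1 = 3.6844.
Net AUC ratio = 1 / 3.6844 = 0.271.

0.271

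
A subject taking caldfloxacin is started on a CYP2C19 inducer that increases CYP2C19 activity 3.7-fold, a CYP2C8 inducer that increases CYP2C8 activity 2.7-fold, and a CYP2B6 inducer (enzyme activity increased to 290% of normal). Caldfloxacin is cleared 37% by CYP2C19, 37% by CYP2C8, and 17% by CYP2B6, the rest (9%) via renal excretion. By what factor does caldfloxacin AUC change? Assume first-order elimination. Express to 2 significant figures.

0.34

The CYP2C19 pathway (37% of clearance) increases to 3.7× activity: 0.37 × 3.7 = 1.369.
The CYP2C8 pathway (37% of clearance) increases to 2.7× activity: 0.37 × 2.7 = 0.999.
The CYP2B6 pathway (17% of clearance) is boosted to 2.9× activity: 0.17 × 2.9 = 0.493.
The remaining 9% of clearance is unaffected.
Relative clearance = 1.369 + 0.999 + 0.493 + 0.09 = 2.951.
AUC ∝ 1/CL: fold-change = 1 / 2.951 = 0.34.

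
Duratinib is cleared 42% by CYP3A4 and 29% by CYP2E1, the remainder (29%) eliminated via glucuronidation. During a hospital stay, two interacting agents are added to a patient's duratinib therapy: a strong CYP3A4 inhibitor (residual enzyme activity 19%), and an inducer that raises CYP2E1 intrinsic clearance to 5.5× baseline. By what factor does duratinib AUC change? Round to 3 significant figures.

0.509

The CYP3A4 pathway (42% of clearance) is reduced to 0.19× activity: 0.42 × 0.19 = 0.0798.
The CYP2E1 pathway (29% of clearance) is boosted to 5.5× activity: 0.29 × 5.5 = 1.595.
The remaining 29% of clearance is unaffected.
New clearance relative to baseline: 0.0798 + 1.595 + 0.29 = 1.9648.
Because AUC varies inversely with clearance, the combined effect is 1 / 1.9648 = 0.509.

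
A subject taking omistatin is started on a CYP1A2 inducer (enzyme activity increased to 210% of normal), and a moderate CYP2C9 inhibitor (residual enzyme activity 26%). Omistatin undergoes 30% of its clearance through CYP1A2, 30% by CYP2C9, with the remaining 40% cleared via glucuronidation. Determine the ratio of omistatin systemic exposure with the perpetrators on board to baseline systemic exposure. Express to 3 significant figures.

0.903

CYP1A2: 0.3 × 2.1 = 0.63
CYP2C9: 0.3 × 0.26 = 0.078
Other: 0.4 (unchanged)
CL_new/CL_old = 0.63 + 0.078 + 0.4 = 1.108.
Because systemic exposure varies inversely with clearance, the combined effect is 1 / 1.108 = 0.903.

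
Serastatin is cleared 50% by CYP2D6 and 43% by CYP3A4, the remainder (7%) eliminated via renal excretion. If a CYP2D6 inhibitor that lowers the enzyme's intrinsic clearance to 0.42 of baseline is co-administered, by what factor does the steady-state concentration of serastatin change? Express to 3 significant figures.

1.41

CYP2D6: 0.5 × 0.42 = 0.21
CYP3A4: 0.43 (unchanged)
Other: 0.07 (unchanged)
CL_new/CL_old = 0.21 + 0.43 + 0.07 = 0.71.
Since steady-state concentration ∝ 1/CL, the ratio is 1 / 0.71 = 1.41.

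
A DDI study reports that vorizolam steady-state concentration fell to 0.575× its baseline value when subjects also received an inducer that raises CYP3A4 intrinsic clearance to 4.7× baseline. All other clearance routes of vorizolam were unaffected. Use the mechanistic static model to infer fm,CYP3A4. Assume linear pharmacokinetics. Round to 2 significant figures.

Write x for the fraction cleared via CYP3A4. The observed steady-state concentration change means clearance rose to 1/0.575 = 1.739 of baseline.
Only the CYP3A4 route changed, so 1.739 = x·4.7 + (1 − x), giving x = 0.20.

0.20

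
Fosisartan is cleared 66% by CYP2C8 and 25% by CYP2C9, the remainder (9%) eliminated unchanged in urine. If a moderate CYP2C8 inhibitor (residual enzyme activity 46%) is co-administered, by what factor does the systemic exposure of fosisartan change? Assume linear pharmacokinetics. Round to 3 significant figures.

The CYP2C8 pathway (66% of clearance) drops to 0.46× activity: 0.66 × 0.46 = 0.3036.
CYP2C9 (25%) and the residual 9% are unaffected.
New clearance relative to baseline: 0.3036 + 0.25 + 0.09 = 0.6436.
Systemic exposure ratio = CL_old/CL_new = 1 / 0.6436 = 1.55.

1.55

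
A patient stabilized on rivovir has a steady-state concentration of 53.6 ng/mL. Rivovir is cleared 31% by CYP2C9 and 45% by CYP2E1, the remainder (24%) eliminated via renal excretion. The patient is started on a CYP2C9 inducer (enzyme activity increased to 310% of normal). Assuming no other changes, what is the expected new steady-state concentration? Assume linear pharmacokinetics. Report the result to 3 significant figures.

The CYP2C9 pathway (31% of clearance) is boosted to 3.1× activity: 0.31 × 3.1 = 0.961.
CYP2E1 (45%) and the residual 24% are unaffected.
CL_new/CL_old = 0.961 + 0.45 + 0.24 = 1.651.
Steady-state concentration ∝ 1/CL, so new value = 53.6 / 1.651 = 32.5 ng/mL.

32.5 ng/mL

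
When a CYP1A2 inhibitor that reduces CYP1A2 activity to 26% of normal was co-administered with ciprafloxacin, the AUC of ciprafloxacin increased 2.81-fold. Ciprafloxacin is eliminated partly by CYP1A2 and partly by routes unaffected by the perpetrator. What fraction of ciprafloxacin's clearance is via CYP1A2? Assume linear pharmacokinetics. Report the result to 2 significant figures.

0.87

CL'/CL = 1 / 2.81 = 0.3559
0.26·fm + (1 − fm) = 0.3559
fm = (0.3559 − 1) / (0.26 − 1) = 0.87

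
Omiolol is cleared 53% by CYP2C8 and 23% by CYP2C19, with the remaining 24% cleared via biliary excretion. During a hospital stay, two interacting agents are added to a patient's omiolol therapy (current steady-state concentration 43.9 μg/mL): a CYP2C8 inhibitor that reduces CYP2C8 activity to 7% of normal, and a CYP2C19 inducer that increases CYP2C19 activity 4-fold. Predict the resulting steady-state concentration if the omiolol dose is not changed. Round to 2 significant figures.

CYP2C8: 0.53 × 0.07 = 0.0371
CYP2C19: 0.23 × 4 = 0.92
Other: 0.24 (unchanged)
CL_new/CL_old = 0.0371 + 0.92 + 0.24 = 1.1971.
New steady-state concentration = 43.9 / 1.1971 = 37 μg/mL (concentration scales inversely with clearance).

37 μg/mL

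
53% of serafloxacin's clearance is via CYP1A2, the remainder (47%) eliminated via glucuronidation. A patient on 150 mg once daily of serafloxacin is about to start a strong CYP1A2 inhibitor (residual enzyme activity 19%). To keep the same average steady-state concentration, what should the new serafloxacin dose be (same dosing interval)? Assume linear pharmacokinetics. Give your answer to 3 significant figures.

The CYP1A2 pathway (53% of clearance) drops to 0.19× activity: 0.53 × 0.19 = 0.1007.
Non-CYP routes (47%) are unchanged.
New clearance relative to baseline: 0.1007 + 0.47 = 0.5707.
Css,avg = (dose rate)/CL, so holding Css fixed requires dose ∝ CL: 150 × 0.5707 = 85.6 mg.

85.6 mg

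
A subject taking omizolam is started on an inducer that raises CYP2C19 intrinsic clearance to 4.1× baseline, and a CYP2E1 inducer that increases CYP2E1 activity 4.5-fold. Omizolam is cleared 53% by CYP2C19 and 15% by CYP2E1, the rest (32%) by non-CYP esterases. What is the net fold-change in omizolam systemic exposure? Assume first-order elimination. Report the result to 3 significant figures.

CYP2C19: 0.53 × 4.1 = 2.173
CYP2E1: 0.15 × 4.5 = 0.675
Other: 0.32 (unchanged)
New clearance relative to baseline: 2.173 + 0.675 + 0.32 = 3.168.
Because systemic exposure varies inversely with clearance, the combined effect is 1 / 3.168 = 0.316.

0.316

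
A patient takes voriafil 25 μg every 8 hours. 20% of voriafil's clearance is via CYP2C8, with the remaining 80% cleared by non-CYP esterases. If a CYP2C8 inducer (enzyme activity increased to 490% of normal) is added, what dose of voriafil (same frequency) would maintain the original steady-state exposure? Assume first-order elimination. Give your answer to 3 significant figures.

The CYP2C8 pathway (20% of clearance) is boosted to 4.9× activity: 0.2 × 4.9 = 0.98.
Non-CYP routes (80%) are unchanged.
New clearance relative to baseline: 0.98 + 0.8 = 1.78.
Css,avg = (dose rate)/CL, so holding Css fixed requires dose ∝ CL: 25 × 1.78 = 44.5 μg.

44.5 μg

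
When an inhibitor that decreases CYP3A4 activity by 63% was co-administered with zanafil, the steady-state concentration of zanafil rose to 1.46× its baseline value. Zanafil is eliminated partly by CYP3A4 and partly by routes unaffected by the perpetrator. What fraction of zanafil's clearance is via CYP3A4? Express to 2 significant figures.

Call the CYP3A4 fraction fm. After the interaction, CL_new/CL_old = fm × 0.37 + (1 − fm).
Steady-state concentration ratio = 1 / (new CL fraction), so new CL fraction = 1 / 1.46 = 0.6849.
fm × 0.37 + 1 − fm = 0.6849  ⇒  fm × (0.37 − 1) = −0.3151  ⇒  fm = 0.50.

0.50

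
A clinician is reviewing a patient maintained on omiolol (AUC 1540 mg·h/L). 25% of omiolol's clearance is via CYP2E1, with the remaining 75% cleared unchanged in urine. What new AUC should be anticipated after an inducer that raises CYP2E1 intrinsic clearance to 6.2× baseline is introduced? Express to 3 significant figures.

The CYP2E1 pathway (25% of clearance) rises to 6.2× activity: 0.25 × 6.2 = 1.55.
Non-CYP routes (75%) are unchanged.
CL_new/CL_old = 1.55 + 0.75 = 2.3.
New AUC = baseline ÷ relative clearance = 1540 / 2.3 = 670 mg·h/L.

670 mg·h/L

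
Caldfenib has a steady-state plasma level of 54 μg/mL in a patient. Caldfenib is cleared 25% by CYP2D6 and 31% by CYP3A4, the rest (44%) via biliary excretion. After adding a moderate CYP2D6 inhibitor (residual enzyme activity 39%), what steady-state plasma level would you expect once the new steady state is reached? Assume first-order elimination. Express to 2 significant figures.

64 μg/mL

The CYP2D6 pathway (25% of clearance) falls to 0.39× activity: 0.25 × 0.39 = 0.0975.
CYP3A4 (31%) and the residual 44% are unaffected.
New clearance relative to baseline: 0.0975 + 0.31 + 0.44 = 0.8475.
With dosing unchanged, steady-state plasma level scales as 1/CL: 54 / 0.8475 = 64 μg/mL.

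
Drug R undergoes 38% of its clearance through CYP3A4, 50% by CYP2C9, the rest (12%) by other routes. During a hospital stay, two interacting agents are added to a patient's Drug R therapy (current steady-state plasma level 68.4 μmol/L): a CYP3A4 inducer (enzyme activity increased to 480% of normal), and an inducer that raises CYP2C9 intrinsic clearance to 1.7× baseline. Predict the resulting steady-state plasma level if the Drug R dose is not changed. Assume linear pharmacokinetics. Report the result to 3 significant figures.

CYP3A4: 0.38 × 4.8 = 1.824
CYP2C9: 0.5 × 1.7 = 0.85
Other: 0.12 (unchanged)
New clearance relative to baseline: 1.824 + 0.85 + 0.12 = 2.794.
New steady-state plasma level = 68.4 / 2.794 = 24.5 μmol/L (concentration scales inversely with clearance).

24.5 μmol/L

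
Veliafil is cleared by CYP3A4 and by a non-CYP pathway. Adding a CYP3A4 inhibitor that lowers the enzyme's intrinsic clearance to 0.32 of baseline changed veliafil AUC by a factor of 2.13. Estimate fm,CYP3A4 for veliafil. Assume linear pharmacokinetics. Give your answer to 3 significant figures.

Let x = fm,CYP3A4. Because AUC ∝ 1/CL, relative clearance fell to 1/2.13 = 0.4695.
Setting x·0.32 + (1 − x) = 0.4695 and solving: x = (0.4695 − 1)/(0.32 − 1) = 0.780.

0.780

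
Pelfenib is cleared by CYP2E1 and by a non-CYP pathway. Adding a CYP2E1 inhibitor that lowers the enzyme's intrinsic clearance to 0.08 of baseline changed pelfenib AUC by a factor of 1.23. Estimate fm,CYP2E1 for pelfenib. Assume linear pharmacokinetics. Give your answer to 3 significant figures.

Write x for the fraction cleared via CYP2E1. The observed AUC change means clearance fell to 1/1.23 = 0.813 of baseline.
Only the CYP2E1 route changed, so 0.813 = x·0.08 + (1 − x), giving x = 0.203.

0.203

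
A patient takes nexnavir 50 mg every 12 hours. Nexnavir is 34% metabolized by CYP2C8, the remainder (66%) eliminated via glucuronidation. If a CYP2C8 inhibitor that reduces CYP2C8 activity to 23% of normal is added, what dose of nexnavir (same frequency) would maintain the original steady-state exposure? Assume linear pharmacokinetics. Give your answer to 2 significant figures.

37 mg

The CYP2C8 pathway (34% of clearance) drops to 0.23× activity: 0.34 × 0.23 = 0.0782.
The remaining 66% of clearance is unaffected.
Relative clearance = 0.0782 + 0.66 = 0.7382.
Css,avg = (dose rate)/CL, so holding Css fixed requires dose ∝ CL: 50 × 0.7382 = 37 mg.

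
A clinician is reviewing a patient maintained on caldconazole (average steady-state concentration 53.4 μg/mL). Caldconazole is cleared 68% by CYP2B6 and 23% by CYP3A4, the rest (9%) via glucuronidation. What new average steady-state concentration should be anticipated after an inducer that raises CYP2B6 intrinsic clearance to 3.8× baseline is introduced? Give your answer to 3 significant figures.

CYP2B6: 0.68 × 3.8 = 2.584
CYP3A4: 0.23 (unchanged)
Other: 0.09 (unchanged)
Relative clearance = 2.584 + 0.23 + 0.09 = 2.904.
New average steady-state concentration = baseline ÷ relative clearance = 53.4 / 2.904 = 18.4 μg/mL.

18.4 μg/mL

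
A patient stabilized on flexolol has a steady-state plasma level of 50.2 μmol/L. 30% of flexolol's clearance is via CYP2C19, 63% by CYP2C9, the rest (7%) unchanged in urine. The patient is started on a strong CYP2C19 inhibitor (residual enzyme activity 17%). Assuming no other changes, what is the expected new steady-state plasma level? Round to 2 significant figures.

67 μmol/L

The CYP2C19 pathway (30% of clearance) falls to 0.17× activity: 0.3 × 0.17 = 0.051.
CYP2C9 (63%) and the residual 7% are unaffected.
New clearance relative to baseline: 0.051 + 0.63 + 0.07 = 0.751.
With dosing unchanged, steady-state plasma level scales as 1/CL: 50.2 / 0.751 = 67 μmol/L.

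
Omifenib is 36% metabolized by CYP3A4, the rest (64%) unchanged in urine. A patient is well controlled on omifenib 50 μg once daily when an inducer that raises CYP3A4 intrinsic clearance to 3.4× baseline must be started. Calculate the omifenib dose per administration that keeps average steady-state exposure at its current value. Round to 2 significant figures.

CYP3A4: 0.36 × 3.4 = 1.224
Other: 0.64 (unchanged)
CL_new/CL_old = 1.224 + 0.64 = 1.864.
To maintain the same steady-state level, dose must scale with clearance: new dose = 50 × 1.864 = 93 μg.

93 μg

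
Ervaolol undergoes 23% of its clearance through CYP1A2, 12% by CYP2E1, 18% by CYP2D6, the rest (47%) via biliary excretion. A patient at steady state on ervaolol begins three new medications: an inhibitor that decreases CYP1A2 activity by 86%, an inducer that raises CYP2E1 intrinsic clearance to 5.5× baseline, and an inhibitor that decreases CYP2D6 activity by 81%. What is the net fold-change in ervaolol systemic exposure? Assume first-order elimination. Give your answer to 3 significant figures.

CYP1A2: 0.23 × 0.14 = 0.0322
CYP2E1: 0.12 × 5.5 = 0.66
CYP2D6: 0.18 × 0.19 = 0.0342
Other: 0.47 (unchanged)
CL_new/CL_old = 0.0322 + 0.66 + 0.0342 + 0.47 = 1.1964.
Systemic exposure ∝ 1/CL: fold-change = 1 / 1.1964 = 0.836.

0.836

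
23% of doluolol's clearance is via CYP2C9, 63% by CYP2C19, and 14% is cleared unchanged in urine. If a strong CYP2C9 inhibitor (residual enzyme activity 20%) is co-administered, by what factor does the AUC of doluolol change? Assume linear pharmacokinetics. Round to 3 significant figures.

The CYP2C9 pathway (23% of clearance) drops to 0.2× activity: 0.23 × 0.2 = 0.046.
CYP2C19 (63%) and the residual 14% are unaffected.
CL_new/CL_old = 0.046 + 0.63 + 0.14 = 0.816.
AUC is inversely proportional to clearance, so the fold-change is 1 / 0.816 = 1.23.

1.23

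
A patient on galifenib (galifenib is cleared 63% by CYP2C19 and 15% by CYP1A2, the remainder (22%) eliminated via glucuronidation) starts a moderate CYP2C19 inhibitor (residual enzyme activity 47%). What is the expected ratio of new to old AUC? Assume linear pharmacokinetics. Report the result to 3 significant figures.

1.50

CYP2C19: 0.63 × 0.47 = 0.2961
CYP1A2: 0.15 (unchanged)
Other: 0.22 (unchanged)
New clearance relative to baseline: 0.2961 + 0.15 + 0.22 = 0.6661.
AUC is inversely proportional to clearance, so the fold-change is 1 / 0.6661 = 1.50.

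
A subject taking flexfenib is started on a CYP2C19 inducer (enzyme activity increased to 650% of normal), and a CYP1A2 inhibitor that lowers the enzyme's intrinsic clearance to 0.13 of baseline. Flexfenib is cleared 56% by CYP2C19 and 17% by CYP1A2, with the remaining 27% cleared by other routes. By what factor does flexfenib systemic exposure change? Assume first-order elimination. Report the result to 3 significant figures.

0.254

The CYP2C19 pathway (56% of clearance) rises to 6.5× activity: 0.56 × 6.5 = 3.64.
The CYP1A2 pathway (17% of clearance) falls to 0.13× activity: 0.17 × 0.13 = 0.0221.
The remaining 27% of clearance is unaffected.
New clearance relative to baseline: 3.64 + 0.0221 + 0.27 = 3.9321.
Net systemic exposure ratio = 1 / 3.9321 = 0.254.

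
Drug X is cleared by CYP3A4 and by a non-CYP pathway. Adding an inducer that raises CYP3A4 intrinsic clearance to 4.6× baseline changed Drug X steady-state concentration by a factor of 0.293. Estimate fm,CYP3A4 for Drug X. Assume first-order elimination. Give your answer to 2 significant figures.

CL'/CL = 1 / 0.293 = 3.413
4.6·fm + (1 − fm) = 3.413
fm = (3.413 − 1) / (4.6 − 1) = 0.67

0.67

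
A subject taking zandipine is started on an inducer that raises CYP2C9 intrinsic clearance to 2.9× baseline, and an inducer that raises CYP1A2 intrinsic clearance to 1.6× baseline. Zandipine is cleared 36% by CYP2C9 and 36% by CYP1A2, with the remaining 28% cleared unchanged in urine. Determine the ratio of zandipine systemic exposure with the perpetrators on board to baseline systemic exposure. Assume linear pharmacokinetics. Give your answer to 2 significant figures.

The CYP2C9 pathway (36% of clearance) increases to 2.9× activity: 0.36 × 2.9 = 1.044.
The CYP1A2 pathway (36% of clearance) rises to 1.6× activity: 0.36 × 1.6 = 0.576.
Non-CYP routes (28%) are unchanged.
CL_new/CL_old = 1.044 + 0.576 + 0.28 = 1.9.
Net systemic exposure ratio = 1 / 1.9 = 0.53.

0.53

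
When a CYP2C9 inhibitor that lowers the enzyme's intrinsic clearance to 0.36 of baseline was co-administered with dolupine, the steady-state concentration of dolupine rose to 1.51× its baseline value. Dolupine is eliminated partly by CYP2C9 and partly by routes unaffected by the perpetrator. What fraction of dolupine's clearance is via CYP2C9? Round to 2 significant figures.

0.53

CL'/CL = 1 / 1.51 = 0.6623
0.36·fm + (1 − fm) = 0.6623
fm = (0.6623 − 1) / (0.36 − 1) = 0.53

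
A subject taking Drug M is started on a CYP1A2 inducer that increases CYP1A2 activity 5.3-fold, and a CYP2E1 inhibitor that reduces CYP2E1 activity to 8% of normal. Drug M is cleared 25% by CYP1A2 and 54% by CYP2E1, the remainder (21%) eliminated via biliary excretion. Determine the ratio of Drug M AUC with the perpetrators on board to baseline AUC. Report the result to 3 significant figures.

0.634

The CYP1A2 pathway (25% of clearance) increases to 5.3× activity: 0.25 × 5.3 = 1.325.
The CYP2E1 pathway (54% of clearance) falls to 0.08× activity: 0.54 × 0.08 = 0.0432.
The remaining 21% of clearance is unaffected.
New clearance relative to baseline: 1.325 + 0.0432 + 0.21 = 1.5782.
Net AUC ratio = 1 / 1.5782 = 0.634.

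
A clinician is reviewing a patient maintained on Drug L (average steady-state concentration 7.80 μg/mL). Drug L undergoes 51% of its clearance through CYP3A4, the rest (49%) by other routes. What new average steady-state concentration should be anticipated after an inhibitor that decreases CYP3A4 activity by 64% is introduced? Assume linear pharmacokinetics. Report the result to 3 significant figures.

11.6 μg/mL

CYP3A4: 0.51 × 0.36 = 0.1836
Other: 0.49 (unchanged)
New clearance relative to baseline: 0.1836 + 0.49 = 0.6736.
Average steady-state concentration ∝ 1/CL, so new value = 7.80 / 0.6736 = 11.6 μg/mL.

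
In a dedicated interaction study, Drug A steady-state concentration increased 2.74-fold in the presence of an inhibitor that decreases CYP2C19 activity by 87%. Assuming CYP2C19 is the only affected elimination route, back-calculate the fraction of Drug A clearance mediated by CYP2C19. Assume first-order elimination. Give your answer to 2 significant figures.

Call the CYP2C19 fraction fm. After the interaction, CL_new/CL_old = fm × 0.13 + (1 − fm).
Steady-state concentration ratio = 1 / (new CL fraction), so new CL fraction = 1 / 2.74 = 0.365.
fm × 0.13 + 1 − fm = 0.365  ⇒  fm × (0.13 − 1) = −0.635  ⇒  fm = 0.73.

0.73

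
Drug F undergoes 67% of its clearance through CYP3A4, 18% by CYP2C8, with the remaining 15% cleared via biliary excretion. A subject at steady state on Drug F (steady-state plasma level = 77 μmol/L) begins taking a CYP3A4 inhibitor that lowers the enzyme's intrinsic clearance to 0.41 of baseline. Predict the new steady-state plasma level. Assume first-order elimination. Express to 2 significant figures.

The CYP3A4 pathway (67% of clearance) is reduced to 0.41× activity: 0.67 × 0.41 = 0.2747.
CYP2C8 (18%) and the residual 15% are unaffected.
New clearance relative to baseline: 0.2747 + 0.18 + 0.15 = 0.6047.
With dosing unchanged, steady-state plasma level scales as 1/CL: 77 / 0.6047 = 1.3 × 10² μmol/L.

1.3 × 10² μmol/L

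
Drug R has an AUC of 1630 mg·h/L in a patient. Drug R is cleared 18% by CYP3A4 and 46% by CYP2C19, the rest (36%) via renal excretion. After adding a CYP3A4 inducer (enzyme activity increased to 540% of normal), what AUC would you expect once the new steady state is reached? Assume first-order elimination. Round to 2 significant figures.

The CYP3A4 pathway (18% of clearance) increases to 5.4× activity: 0.18 × 5.4 = 0.972.
CYP2C19 (46%) and the residual 36% are unaffected.
CL_new/CL_old = 0.972 + 0.46 + 0.36 = 1.792.
AUC ∝ 1/CL, so new value = 1630 / 1.792 = 9.1 × 10² mg·h/L.

9.1 × 10² mg·h/L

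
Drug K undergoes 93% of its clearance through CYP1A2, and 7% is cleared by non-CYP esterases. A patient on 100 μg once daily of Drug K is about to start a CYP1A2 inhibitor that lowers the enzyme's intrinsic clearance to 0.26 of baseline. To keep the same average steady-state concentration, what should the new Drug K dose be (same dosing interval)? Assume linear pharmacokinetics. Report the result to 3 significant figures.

31.2 μg

The CYP1A2 pathway (93% of clearance) falls to 0.26× activity: 0.93 × 0.26 = 0.2418.
The remaining 7% of clearance is unaffected.
CL_new/CL_old = 0.2418 + 0.07 = 0.3118.
Exposure is unchanged when dose changes in proportion to clearance. New dose = 100 μg × 0.3118 = 31.2 μg.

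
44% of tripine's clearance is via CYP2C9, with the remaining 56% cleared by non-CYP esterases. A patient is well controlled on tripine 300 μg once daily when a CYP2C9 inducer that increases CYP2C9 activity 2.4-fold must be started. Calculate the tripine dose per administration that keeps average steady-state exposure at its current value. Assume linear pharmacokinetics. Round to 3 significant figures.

485 μg

The CYP2C9 pathway (44% of clearance) rises to 2.4× activity: 0.44 × 2.4 = 1.056.
Non-CYP routes (56%) are unchanged.
Relative clearance = 1.056 + 0.56 = 1.616.
Exposure is unchanged when dose changes in proportion to clearance. New dose = 300 μg × 1.616 = 485 μg.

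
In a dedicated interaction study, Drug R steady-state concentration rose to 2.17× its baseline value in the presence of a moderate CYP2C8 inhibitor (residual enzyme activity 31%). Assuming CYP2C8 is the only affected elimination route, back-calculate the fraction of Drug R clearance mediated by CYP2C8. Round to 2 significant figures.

0.78

CL'/CL = 1 / 2.17 = 0.4608
0.31·fm + (1 − fm) = 0.4608
fm = (0.4608 − 1) / (0.31 − 1) = 0.78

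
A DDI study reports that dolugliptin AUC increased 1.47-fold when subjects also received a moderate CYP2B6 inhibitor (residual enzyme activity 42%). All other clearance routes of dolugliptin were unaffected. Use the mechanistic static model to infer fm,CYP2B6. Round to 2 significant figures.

CL'/CL = 1 / 1.47 = 0.6803
0.42·fm + (1 − fm) = 0.6803
fm = (0.6803 − 1) / (0.42 − 1) = 0.55

0.55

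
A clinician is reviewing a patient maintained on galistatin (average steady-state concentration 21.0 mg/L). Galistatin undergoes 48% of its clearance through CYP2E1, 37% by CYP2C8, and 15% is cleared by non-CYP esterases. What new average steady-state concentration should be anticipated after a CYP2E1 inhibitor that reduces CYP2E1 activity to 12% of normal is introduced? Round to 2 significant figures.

36 mg/L

CYP2E1: 0.48 × 0.12 = 0.0576
CYP2C8: 0.37 (unchanged)
Other: 0.15 (unchanged)
Relative clearance = 0.0576 + 0.37 + 0.15 = 0.5776.
With dosing unchanged, average steady-state concentration scales as 1/CL: 21.0 / 0.5776 = 36 mg/L.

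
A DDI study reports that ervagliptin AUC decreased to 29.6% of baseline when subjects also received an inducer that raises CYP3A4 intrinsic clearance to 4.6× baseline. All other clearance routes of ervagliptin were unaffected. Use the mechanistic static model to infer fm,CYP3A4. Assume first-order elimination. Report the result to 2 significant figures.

Call the CYP3A4 fraction fm. After the interaction, CL_new/CL_old = fm × 4.6 + (1 − fm).
AUC ratio = 1 / (new CL fraction), so new CL fraction = 1 / 0.296 = 3.378.
fm × 4.6 + 1 − fm = 3.378  ⇒  fm × (4.6 − 1) = 2.378  ⇒  fm = 0.66.

0.66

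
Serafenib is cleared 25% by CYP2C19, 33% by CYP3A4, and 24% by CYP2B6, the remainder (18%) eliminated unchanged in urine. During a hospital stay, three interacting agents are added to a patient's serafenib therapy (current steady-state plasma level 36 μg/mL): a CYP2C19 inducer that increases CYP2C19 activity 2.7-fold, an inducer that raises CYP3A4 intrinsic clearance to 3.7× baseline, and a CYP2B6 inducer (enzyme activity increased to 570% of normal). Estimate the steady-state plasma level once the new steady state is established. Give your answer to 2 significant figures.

CYP2C19: 0.25 × 2.7 = 0.675
CYP3A4: 0.33 × 3.7 = 1.221
CYP2B6: 0.24 × 5.7 = 1.368
Other: 0.18 (unchanged)
Relative clearance = 0.675 + 1.221 + 1.368 + 0.18 = 3.444.
New steady-state plasma level = 36 / 3.444 = 10 μg/mL (concentration scales inversely with clearance).

10 μg/mL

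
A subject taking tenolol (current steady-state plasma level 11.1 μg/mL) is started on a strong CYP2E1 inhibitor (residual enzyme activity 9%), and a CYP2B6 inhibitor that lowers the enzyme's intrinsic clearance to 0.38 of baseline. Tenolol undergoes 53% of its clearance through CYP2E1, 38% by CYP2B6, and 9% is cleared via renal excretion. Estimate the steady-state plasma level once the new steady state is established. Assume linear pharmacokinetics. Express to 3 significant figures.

CYP2E1: 0.53 × 0.09 = 0.0477
CYP2B6: 0.38 × 0.38 = 0.1444
Other: 0.09 (unchanged)
CL_new/CL_old = 0.0477 + 0.1444 + 0.09 = 0.2821.
Dividing the baseline by the relative clearance: 11.1 / 0.2821 = 39.3 μg/mL.

39.3 μg/mL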